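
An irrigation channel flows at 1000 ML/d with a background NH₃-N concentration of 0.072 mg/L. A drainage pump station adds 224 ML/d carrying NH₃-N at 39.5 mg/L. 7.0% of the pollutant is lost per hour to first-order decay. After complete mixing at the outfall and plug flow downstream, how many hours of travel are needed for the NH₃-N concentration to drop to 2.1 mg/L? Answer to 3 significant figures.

17.1 h

Conservation of mass: C = (1000·0.07200 + 224.0·39.50) / 1224 = 8920/1224 = 7.288 mg/L.
7.0%/h lost → k = −ln(1 − 0.07) = 0.07257 h⁻¹.
7.288·exp(−k·t) = 2.1 → t = ln(7.288/2.1)/k = 61720 s = 17.15 h.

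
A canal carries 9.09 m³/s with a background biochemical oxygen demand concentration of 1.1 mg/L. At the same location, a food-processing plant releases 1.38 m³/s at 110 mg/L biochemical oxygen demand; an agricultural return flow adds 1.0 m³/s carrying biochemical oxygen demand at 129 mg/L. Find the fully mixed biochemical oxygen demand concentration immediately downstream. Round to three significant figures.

Flow-weighted average: C = (9.090·1.100 + 1.380·110.0 + 1.000·129.0) / 11.47 = 290.8/11.47 = 25.35 mg/L.

25.4 mg/L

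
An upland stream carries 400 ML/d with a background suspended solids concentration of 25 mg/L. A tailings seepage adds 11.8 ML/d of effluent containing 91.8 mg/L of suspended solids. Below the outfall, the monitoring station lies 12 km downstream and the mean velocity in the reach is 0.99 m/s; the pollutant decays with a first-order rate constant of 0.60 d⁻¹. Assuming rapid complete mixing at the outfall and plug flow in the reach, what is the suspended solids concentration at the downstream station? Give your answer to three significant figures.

24.7 mg/L

Conservation of mass: C = (400.0·25.00 + 11.80·91.80) / 411.8 = 11080/411.8 = 26.91 mg/L.
Travel time t = 12·1000 / 0.99 = 12120 s = 3.367 h.
Decay over the reach: 26.91·exp(−kt) = 26.91·0.9193 = 24.74 mg/L.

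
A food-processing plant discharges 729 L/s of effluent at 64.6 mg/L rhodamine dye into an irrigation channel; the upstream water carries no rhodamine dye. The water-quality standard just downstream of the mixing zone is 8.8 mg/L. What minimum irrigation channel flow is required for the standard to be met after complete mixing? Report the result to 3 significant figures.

4620 L/s

Set C_mix = 8.8: (Q·0 + 729.0·64.60) / (Q + 729.0) = 8.8
→ Q = 729.0·(64.60 − 8.8)/(8.8 − 0) = 4623 L/s.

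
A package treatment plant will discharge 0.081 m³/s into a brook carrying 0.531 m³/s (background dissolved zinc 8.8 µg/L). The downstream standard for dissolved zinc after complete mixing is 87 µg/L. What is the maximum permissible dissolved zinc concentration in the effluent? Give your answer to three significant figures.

600 µg/L

At the limit, (Qr·Cr + Qe·Cₑ)/(Qr + Qe) = 87:
Cₑ = (0.6120·87 − 0.5310·8.800) / 0.08100 = 599.6 µg/L.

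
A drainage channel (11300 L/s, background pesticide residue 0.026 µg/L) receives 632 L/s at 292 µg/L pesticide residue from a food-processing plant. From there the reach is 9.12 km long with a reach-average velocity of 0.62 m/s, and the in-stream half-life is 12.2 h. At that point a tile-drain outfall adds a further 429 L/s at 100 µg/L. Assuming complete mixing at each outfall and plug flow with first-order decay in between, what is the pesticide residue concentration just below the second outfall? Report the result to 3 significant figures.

15.3 µg/L

Mass balance: C = (11300·0.02600 + 632.0·292.0) / 11930 = 184800/11930 = 15.49 µg/L; combined flow 11930 L/s.
Travel time t = 9.12·1000 / 0.62 = 14710 s = 4.086 h.
Half-life 12.2 h → k = ln 2 / 12.2 = 0.05682 h⁻¹ = 1.364 d⁻¹.
Applying C = C₀e^(−kt): 15.49 × 0.7928 = 12.28 µg/L.
Second outfall: C = (11930·12.28 + 429.0·100.0)/12360 = 15.33 µg/L.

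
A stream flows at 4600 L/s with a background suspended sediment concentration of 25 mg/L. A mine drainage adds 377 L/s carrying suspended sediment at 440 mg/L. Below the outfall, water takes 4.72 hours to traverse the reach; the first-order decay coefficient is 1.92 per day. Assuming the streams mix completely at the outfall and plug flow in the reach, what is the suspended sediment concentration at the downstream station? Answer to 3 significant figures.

38.7 mg/L

Conservation of mass: C = (4600·25.00 + 377.0·440.0) / 4977 = 280900/4977 = 56.44 mg/L.
First-order decay: C = 56.44·exp(−k·t) = 56.44·0.6855 = 38.69 mg/L.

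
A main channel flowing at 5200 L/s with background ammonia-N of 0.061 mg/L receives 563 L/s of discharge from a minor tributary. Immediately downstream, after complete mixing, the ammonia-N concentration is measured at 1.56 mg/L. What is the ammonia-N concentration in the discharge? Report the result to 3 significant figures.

Mass balance: 5200·0.06100 + 563.0·Cₑ = 5763·1.560
→ Cₑ = (5763·1.560 − 5200·0.06100) / 563.0 = 15.41 mg/L.

15.4 mg/L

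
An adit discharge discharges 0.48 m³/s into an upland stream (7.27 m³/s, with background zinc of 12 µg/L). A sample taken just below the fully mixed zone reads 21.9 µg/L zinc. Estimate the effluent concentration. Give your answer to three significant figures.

172 µg/L

Mass balance: 7.270·12.00 + 0.4800·Cₑ = 7.750·21.90
→ Cₑ = (7.750·21.90 − 7.270·12.00) / 0.4800 = 171.8 µg/L.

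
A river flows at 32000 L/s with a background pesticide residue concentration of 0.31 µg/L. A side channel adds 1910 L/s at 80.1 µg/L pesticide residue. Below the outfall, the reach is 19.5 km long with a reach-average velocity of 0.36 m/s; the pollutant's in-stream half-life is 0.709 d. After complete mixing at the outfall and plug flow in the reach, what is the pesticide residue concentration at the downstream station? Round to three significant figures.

After mixing, C = (32000·0.3100 + 1910·80.10) / 33910 = 162900/33910 = 4.804 µg/L.
Travel time t = 19.5·1000 / 0.36 = 54170 s = 15.05 h.
Half-life 0.709 d → k = ln 2 / 0.709 = 0.9776 d⁻¹.
First-order decay: C = 4.804·exp(−k·t) = 4.804·0.5418 = 2.603 µg/L.

2.60 µg/L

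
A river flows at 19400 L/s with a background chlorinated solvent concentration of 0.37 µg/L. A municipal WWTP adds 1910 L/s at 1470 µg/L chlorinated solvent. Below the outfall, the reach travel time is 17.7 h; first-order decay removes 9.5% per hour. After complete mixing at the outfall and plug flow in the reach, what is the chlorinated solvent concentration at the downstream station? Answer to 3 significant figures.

22.6 µg/L

Mixed concentration C = ΣQC/ΣQ = (19400·0.3700 + 1910·1470) / 21310 = 2815000/21310 = 132.1 µg/L.
9.5%/h lost → k = −ln(1 − 0.095) = 0.09982 h⁻¹.
First-order decay: C = 132.1·exp(−k·t) = 132.1·0.1709 = 22.57 µg/L.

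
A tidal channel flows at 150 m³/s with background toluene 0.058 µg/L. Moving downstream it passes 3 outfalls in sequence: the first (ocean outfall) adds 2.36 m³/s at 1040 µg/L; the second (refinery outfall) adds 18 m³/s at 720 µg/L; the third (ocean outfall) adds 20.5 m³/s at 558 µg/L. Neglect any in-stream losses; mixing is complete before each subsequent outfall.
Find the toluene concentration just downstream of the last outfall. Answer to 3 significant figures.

Below outfall 1: Q → 152.4 m³/s, C = (150.0·0.05800 + 2.360·1040)/152.4 = 16.17 µg/L.
Below outfall 2: Q → 170.4 m³/s, C = (152.4·16.17 + 18.00·720.0)/170.4 = 90.53 µg/L.
Below outfall 3: Q → 190.9 m³/s, C = (170.4·90.53 + 20.50·558.0)/190.9 = 140.7 µg/L.

141 µg/L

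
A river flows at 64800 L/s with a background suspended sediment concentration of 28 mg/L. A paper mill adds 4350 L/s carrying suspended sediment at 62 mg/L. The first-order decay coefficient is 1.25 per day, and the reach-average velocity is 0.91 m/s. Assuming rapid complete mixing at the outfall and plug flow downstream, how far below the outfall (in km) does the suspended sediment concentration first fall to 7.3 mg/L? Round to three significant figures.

89.2 km

Flow-weighted average: C = (64800·28.00 + 4350·62.00) / 69150 = 2084000/69150 = 30.14 mg/L.
Set 30.14·exp(−k·t) = 7.3 → t = ln(30.14/7.3)/k = 98010 s = 27.22 h.
Distance = v·t = 0.91·98010 = 89190 m = 89.19 km.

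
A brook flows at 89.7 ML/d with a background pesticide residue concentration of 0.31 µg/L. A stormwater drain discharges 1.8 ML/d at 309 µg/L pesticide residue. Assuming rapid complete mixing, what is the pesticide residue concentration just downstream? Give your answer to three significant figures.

6.38 µg/L

After mixing, C = (89.70·0.3100 + 1.800·309.0) / 91.50 = 584.0/91.50 = 6.383 µg/L.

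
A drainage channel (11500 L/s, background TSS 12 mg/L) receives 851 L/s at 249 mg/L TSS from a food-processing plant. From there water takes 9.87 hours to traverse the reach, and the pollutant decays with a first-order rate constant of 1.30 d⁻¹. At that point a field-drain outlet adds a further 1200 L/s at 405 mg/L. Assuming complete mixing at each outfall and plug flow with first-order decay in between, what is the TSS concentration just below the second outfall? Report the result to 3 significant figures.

Flow-weighted average: C = (11500·12.00 + 851.0·249.0) / 12350 = 349900/12350 = 28.33 mg/L; combined flow 12350 L/s.
Decay over the reach: 28.33·exp(−kt) = 28.33·0.5859 = 16.60 mg/L.
Second outfall: C = (12350·16.60 + 1200·405.0)/13550 = 50.99 mg/L.

51.0 mg/L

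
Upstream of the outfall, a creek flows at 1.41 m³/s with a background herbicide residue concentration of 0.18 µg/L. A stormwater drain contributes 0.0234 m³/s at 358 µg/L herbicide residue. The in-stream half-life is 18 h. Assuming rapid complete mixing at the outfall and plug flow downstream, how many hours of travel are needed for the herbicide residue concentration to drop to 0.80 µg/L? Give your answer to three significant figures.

52.4 h

Conservation of mass: C = (1.410·0.1800 + 0.02340·358.0) / 1.433 = 8.631/1.433 = 6.021 µg/L.
Half-life 18 h → k = ln 2 / 18 = 0.03851 h⁻¹ = 0.9242 d⁻¹.
6.021·exp(−k·t) = 0.80 → t = ln(6.021/0.80)/k = 188700 s = 52.42 h.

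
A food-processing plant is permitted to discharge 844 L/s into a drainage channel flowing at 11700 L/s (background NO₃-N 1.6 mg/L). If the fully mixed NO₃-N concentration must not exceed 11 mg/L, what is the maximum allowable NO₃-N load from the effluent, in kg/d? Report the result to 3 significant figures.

10300 kg/d

Mass balance at the limit: 11700·1.600 + 844.0·Cₑ = 12540·11 → Cₑ = 141.3 mg/L.
844.0 L/s = 0.8440 m³/s. Load = 0.8440 m³/s × 141.3 g/m³ × 86 400 s/d = 10300 kg/d.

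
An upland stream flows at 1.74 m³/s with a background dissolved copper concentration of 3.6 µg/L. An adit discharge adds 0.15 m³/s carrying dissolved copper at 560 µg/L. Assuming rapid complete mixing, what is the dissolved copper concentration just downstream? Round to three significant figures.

Flow-weighted average: C = (1.740·3.600 + 0.1500·560.0) / 1.890 = 90.26/1.890 = 47.76 µg/L.

47.8 µg/L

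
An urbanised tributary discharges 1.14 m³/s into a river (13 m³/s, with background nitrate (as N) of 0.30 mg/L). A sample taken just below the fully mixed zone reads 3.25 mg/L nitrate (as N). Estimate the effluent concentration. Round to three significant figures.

36.9 mg/L

Mass balance: 13.00·0.3000 + 1.140·Cₑ = 14.14·3.250
→ Cₑ = (14.14·3.250 − 13.00·0.3000) / 1.140 = 36.89 mg/L.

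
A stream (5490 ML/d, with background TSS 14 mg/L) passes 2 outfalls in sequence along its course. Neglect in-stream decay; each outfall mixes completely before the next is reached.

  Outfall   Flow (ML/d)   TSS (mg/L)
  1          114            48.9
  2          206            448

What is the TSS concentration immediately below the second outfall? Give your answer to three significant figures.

After outfall 1: Q = 5490 + 114.0 = 5604 ML/d; C = (5490·14.00 + 114.0·48.90)/5604 = 14.71 mg/L.
After outfall 2: Q = 5604 + 206.0 = 5810 ML/d; C = (5604·14.71 + 206.0·448.0)/5810 = 30.07 mg/L.

30.1 mg/L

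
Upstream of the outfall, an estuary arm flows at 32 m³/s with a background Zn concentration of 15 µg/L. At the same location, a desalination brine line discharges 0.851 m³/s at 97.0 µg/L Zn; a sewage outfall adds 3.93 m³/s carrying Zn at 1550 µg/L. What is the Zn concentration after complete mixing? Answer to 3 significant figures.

Conservation of mass: C = (32.00·15.00 + 0.8510·97.00 + 3.930·1550) / 36.78 = 6654/36.78 = 180.9 µg/L.

181 µg/L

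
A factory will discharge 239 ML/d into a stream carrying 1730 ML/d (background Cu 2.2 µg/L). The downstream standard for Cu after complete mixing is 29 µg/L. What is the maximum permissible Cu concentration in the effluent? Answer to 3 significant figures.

223 µg/L

At the limit, (Qr·Cr + Qe·Cₑ)/(Qr + Qe) = 29:
Cₑ = (1969·29 − 1730·2.200) / 239.0 = 223.0 µg/L.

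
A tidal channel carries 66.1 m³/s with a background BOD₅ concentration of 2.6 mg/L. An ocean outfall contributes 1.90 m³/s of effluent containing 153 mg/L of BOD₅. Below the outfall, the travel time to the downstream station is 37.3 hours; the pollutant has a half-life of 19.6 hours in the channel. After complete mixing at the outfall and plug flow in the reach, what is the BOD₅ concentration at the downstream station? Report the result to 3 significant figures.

Conservation of mass: C = (66.10·2.600 + 1.900·153.0) / 68.00 = 462.6/68.00 = 6.802 mg/L.
Half-life 19.6 h → k = ln 2 / 19.6 = 0.03536 h⁻¹ = 0.8488 d⁻¹.
First-order decay: C = 6.802·exp(−k·t) = 6.802·0.2674 = 1.819 mg/L.

1.82 mg/L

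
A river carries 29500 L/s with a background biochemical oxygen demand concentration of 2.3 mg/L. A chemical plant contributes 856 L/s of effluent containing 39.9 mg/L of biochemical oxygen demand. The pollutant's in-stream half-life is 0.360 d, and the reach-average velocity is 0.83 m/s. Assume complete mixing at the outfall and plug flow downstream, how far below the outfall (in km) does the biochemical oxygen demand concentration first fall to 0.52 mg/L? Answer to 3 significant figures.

Mixed concentration C = ΣQC/ΣQ = (29500·2.300 + 856.0·39.90) / 30360 = 102000/30360 = 3.360 mg/L.
Half-life 0.360 d → k = ln 2 / 0.360 = 1.925 d⁻¹.
Set 3.360·exp(−k·t) = 0.52 → t = ln(3.360/0.52)/k = 83730 s = 23.26 h.
Distance = v·t = 0.83·83730 = 69500 m = 69.50 km.

69.5 km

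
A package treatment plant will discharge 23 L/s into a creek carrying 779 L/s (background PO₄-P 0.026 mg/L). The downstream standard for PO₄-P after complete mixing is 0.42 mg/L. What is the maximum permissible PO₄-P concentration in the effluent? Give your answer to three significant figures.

13.8 mg/L

At the limit, (Qr·Cr + Qe·Cₑ)/(Qr + Qe) = 0.42:
Cₑ = (802.0·0.42 − 779.0·0.02600) / 23.00 = 13.76 mg/L.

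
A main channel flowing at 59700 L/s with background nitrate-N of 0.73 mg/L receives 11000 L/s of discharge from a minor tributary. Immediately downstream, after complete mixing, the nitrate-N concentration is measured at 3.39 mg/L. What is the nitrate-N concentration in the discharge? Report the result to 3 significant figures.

Mass balance: 59700·0.7300 + 11000·Cₑ = 70700·3.390
→ Cₑ = (70700·3.390 − 59700·0.7300) / 11000 = 17.83 mg/L.

17.8 mg/L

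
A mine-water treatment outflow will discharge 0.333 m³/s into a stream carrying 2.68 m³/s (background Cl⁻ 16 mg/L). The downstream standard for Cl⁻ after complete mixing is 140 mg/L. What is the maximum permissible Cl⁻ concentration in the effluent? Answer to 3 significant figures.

1140 mg/L

At the limit, (Qr·Cr + Qe·Cₑ)/(Qr + Qe) = 140:
Cₑ = (3.013·140 − 2.680·16.00) / 0.3330 = 1138 mg/L.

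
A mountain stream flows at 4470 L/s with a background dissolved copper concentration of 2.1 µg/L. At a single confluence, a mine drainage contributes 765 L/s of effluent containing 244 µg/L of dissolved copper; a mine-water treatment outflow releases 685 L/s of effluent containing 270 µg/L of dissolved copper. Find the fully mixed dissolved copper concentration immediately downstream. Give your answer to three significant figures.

64.4 µg/L

Flow-weighted average: C = (4470·2.100 + 765.0·244.0 + 685.0·270.0) / 5920 = 381000/5920 = 64.36 µg/L.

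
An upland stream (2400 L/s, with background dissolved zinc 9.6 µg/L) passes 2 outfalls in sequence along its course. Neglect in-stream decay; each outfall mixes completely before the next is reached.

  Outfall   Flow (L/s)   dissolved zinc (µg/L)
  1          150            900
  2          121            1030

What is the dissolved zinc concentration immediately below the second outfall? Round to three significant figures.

106 µg/L

After outfall 1: Q = 2400 + 150.0 = 2550 L/s; C = (2400·9.600 + 150.0·900.0)/2550 = 61.98 µg/L.
After outfall 2: Q = 2550 + 121.0 = 2671 L/s; C = (2550·61.98 + 121.0·1030)/2671 = 105.8 µg/L.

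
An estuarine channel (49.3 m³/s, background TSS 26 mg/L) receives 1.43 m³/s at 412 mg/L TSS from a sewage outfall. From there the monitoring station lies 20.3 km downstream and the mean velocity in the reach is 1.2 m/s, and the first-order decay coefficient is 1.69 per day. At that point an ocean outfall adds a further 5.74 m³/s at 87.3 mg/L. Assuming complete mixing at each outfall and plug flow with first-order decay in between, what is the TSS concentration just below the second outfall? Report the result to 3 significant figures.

Mass balance: C = (49.30·26.00 + 1.430·412.0) / 50.73 = 1871/50.73 = 36.88 mg/L; combined flow 50.73 m³/s.
Travel time t = 20.3·1000 / 1.2 = 16920 s = 4.699 h.
First-order decay: C = 36.88·exp(−k·t) = 36.88·0.7183 = 26.49 mg/L.
Second outfall: C = (50.73·26.49 + 5.740·87.30)/56.47 = 32.67 mg/L.

32.7 mg/L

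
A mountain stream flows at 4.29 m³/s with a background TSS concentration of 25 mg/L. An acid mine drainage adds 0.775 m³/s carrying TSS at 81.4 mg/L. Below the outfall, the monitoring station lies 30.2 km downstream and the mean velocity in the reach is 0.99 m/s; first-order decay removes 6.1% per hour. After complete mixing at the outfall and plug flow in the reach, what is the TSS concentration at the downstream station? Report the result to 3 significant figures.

19.7 mg/L

Mixed concentration C = ΣQC/ΣQ = (4.290·25.00 + 0.7750·81.40) / 5.065 = 170.3/5.065 = 33.63 mg/L.
Travel time t = 30.2·1000 / 0.99 = 30510 s = 8.474 h.
6.1%/h lost → k = −ln(1 − 0.061) = 0.06294 h⁻¹.
After decay, C = 33.63 × e^(−kt) = 33.63 × 0.5866 = 19.73 mg/L.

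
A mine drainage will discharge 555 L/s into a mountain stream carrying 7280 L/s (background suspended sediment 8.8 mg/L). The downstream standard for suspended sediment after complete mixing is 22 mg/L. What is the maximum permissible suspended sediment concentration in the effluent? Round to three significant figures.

At the limit, (Qr·Cr + Qe·Cₑ)/(Qr + Qe) = 22:
Cₑ = (7835·22 − 7280·8.800) / 555.0 = 195.1 mg/L.

195 mg/L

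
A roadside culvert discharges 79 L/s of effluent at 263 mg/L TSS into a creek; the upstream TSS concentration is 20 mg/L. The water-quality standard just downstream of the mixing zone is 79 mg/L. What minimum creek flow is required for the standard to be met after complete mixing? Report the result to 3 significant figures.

246 L/s

Set C_mix = 79: (Q·20.00 + 79.00·263.0) / (Q + 79.00) = 79
→ Q = 79.00·(263.0 − 79)/(79 − 20.00) = 246.4 L/s.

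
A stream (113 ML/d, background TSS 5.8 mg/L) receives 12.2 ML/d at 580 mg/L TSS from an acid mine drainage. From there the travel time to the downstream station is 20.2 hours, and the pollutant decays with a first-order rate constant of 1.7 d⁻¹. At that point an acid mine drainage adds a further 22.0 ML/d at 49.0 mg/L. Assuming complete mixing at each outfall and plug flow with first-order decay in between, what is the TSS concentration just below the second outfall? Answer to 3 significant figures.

Mass balance: C = (113.0·5.800 + 12.20·580.0) / 125.2 = 7731/125.2 = 61.75 mg/L; combined flow 125.2 ML/d.
Applying C = C₀e^(−kt): 61.75 × 0.2391 = 14.77 mg/L.
At the second outfall, C = (125.2·14.77 + 22.00·49.00) / (125.2 + 22.00) = 19.88 mg/L.

19.9 mg/L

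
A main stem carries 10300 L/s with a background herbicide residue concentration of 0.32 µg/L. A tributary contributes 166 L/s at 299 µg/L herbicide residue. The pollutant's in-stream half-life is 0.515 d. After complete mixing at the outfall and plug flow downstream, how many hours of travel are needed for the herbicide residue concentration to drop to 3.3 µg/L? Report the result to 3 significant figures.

7.61 h

Mass balance: C = (10300·0.3200 + 166.0·299.0) / 10470 = 52930/10470 = 5.057 µg/L.
Half-life 0.515 d → k = ln 2 / 0.515 = 1.346 d⁻¹.
5.057·exp(−k·t) = 3.3 → t = ln(5.057/3.3)/k = 27410 s = 7.613 h.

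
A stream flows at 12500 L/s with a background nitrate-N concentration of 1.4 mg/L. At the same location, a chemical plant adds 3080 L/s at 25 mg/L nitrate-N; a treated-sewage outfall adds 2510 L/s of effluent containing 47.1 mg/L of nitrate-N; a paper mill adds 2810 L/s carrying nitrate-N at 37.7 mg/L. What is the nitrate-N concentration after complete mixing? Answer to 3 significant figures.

15.2 mg/L

Mixed concentration C = ΣQC/ΣQ = (12500·1.400 + 3080·25.00 + 2510·47.10 + 2810·37.70) / 20900 = 318700/20900 = 15.25 mg/L.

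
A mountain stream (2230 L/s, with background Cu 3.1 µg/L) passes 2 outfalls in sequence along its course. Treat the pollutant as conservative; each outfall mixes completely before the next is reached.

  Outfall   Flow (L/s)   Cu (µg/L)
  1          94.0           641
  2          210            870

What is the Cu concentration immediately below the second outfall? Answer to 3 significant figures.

98.6 µg/L

After outfall 1: Q = 2230 + 94.00 = 2324 L/s; C = (2230·3.100 + 94.00·641.0)/2324 = 28.90 µg/L.
After outfall 2: Q = 2324 + 210.0 = 2534 L/s; C = (2324·28.90 + 210.0·870.0)/2534 = 98.61 µg/L.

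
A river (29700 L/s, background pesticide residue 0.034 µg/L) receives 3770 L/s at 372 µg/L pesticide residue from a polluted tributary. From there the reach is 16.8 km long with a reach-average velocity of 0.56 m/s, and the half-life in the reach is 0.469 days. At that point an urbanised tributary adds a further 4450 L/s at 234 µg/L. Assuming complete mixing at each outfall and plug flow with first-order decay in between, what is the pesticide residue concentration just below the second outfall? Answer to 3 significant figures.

49.6 µg/L

Flow-weighted average: C = (29700·0.03400 + 3770·372.0) / 33470 = 1403000/33470 = 41.93 µg/L; combined flow 33470 L/s.
Travel time t = 16.8·1000 / 0.56 = 30000 s = 8.333 h.
Half-life 0.469 d → k = ln 2 / 0.469 = 1.478 d⁻¹.
Applying C = C₀e^(−kt): 41.93 × 0.5986 = 25.10 µg/L.
Second outfall: C = (33470·25.10 + 4450·234.0)/37920 = 49.61 µg/L.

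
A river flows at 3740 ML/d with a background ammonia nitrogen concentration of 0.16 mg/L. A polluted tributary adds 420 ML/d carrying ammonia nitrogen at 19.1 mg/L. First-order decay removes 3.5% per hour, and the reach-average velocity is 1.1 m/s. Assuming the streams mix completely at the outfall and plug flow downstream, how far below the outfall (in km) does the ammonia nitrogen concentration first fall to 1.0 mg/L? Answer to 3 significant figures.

After mixing, C = (3740·0.1600 + 420.0·19.10) / 4160 = 8620/4160 = 2.072 mg/L.
3.5%/h lost → k = −ln(1 − 0.035) = 0.03563 h⁻¹.
Set 2.072·exp(−k·t) = 1.0 → t = ln(2.072/1.0)/k = 73620 s = 20.45 h.
Distance = v·t = 1.1·73620 = 80990 m = 80.99 km.

81.0 km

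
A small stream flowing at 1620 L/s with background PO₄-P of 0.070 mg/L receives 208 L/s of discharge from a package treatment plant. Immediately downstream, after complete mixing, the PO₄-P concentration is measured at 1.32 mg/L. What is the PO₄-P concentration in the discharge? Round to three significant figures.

Mass balance: 1620·0.07000 + 208.0·Cₑ = 1828·1.320
→ Cₑ = (1828·1.320 − 1620·0.07000) / 208.0 = 11.06 mg/L.

11.1 mg/L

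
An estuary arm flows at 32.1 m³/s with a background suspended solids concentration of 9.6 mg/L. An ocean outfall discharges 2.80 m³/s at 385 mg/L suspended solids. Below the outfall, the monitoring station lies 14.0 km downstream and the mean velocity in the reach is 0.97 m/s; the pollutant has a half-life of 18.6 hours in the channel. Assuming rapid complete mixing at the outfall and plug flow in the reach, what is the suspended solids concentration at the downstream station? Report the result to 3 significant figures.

34.2 mg/L

Mass balance: C = (32.10·9.600 + 2.800·385.0) / 34.90 = 1386/34.90 = 39.72 mg/L.
Travel time t = 14.0·1000 / 0.97 = 14430 s = 4.009 h.
Half-life 18.6 h → k = ln 2 / 18.6 = 0.03727 h⁻¹ = 0.8944 d⁻¹.
Applying C = C₀e^(−kt): 39.72 × 0.8612 = 34.21 mg/L.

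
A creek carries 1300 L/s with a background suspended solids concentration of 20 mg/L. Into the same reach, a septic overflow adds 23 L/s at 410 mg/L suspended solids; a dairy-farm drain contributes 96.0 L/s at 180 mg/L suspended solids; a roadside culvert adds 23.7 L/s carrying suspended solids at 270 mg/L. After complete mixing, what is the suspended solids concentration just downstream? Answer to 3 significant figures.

Flow-weighted average: C = (1300·20.00 + 23.00·410.0 + 96.00·180.0 + 23.70·270.0) / 1443 = 59110/1443 = 40.97 mg/L.

41.0 mg/L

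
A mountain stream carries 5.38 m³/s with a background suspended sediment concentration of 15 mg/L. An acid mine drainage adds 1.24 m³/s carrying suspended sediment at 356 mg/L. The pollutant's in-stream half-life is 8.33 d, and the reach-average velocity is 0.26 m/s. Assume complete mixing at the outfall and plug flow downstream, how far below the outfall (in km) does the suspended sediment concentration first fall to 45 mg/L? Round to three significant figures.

151 km

Mixed concentration C = ΣQC/ΣQ = (5.380·15.00 + 1.240·356.0) / 6.620 = 522.1/6.620 = 78.87 mg/L.
Half-life 8.33 d → k = ln 2 / 8.33 = 0.08321 d⁻¹.
Set 78.87·exp(−k·t) = 45 → t = ln(78.87/45)/k = 582700 s = 161.9 h.
Distance = v·t = 0.26·582700 = 151500 m = 151.5 km.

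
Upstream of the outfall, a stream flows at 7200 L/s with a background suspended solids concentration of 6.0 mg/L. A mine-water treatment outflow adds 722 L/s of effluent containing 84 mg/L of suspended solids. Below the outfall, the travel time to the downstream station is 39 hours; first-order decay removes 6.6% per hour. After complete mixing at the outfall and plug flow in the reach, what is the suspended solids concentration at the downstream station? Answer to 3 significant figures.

Mass balance: C = (7200·6.000 + 722.0·84.00) / 7922 = 103800/7922 = 13.11 mg/L.
6.6%/h lost → k = −ln(1 − 0.066) = 0.06828 h⁻¹.
Applying C = C₀e^(−kt): 13.11 × 0.06975 = 0.9143 mg/L.

0.914 mg/L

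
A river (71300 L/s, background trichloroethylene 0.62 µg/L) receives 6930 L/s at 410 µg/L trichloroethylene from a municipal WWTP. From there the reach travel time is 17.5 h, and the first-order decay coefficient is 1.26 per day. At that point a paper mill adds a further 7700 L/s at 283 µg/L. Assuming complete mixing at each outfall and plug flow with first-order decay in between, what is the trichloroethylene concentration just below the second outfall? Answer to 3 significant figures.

Mixed concentration C = ΣQC/ΣQ = (71300·0.6200 + 6930·410.0) / 78230 = 2886000/78230 = 36.88 µg/L; combined flow 78230 L/s.
After decay, C = 36.88 × e^(−kt) = 36.88 × 0.3990 = 14.72 µg/L.
At the second outfall, C = (78230·14.72 + 7700·283.0) / (78230 + 7700) = 38.76 µg/L.

38.8 µg/L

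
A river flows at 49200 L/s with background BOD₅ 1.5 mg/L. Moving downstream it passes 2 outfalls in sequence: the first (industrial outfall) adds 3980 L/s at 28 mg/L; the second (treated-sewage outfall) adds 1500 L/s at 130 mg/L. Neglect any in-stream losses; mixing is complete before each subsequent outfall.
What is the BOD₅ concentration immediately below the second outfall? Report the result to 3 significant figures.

6.95 mg/L

Outfall 1: combined Q = 53180 L/s; C = (49200·1.500 + 3980·28.00)/53180 = 3.483 mg/L.
Outfall 2: combined Q = 54680 L/s; C = (53180·3.483 + 1500·130.0)/54680 = 6.954 mg/L.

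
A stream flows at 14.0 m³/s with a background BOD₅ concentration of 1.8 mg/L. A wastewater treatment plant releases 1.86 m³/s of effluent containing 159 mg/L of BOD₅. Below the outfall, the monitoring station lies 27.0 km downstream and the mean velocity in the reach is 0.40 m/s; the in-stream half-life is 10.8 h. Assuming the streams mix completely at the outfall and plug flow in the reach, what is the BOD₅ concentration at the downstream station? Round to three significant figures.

6.07 mg/L

Mass balance: C = (14.00·1.800 + 1.860·159.0) / 15.86 = 320.9/15.86 = 20.24 mg/L.
Travel time t = 27.0·1000 / 0.40 = 67500 s = 18.75 h.
Half-life 10.8 h → k = ln 2 / 10.8 = 0.06418 h⁻¹ = 1.540 d⁻¹.
Decay over the reach: 20.24·exp(−kt) = 20.24·0.3002 = 6.074 mg/L.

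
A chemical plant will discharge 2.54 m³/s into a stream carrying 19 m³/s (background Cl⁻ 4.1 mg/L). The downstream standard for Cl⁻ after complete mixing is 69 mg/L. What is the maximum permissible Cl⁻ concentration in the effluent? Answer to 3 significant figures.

At the limit, (Qr·Cr + Qe·Cₑ)/(Qr + Qe) = 69:
Cₑ = (21.54·69 − 19.00·4.100) / 2.540 = 554.5 mg/L.

554 mg/L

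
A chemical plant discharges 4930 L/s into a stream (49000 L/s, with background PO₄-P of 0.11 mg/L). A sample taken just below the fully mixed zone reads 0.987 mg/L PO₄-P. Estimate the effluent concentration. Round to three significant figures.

9.70 mg/L

Mass balance: 49000·0.1100 + 4930·Cₑ = 53930·0.9870
→ Cₑ = (53930·0.9870 − 49000·0.1100) / 4930 = 9.704 mg/L.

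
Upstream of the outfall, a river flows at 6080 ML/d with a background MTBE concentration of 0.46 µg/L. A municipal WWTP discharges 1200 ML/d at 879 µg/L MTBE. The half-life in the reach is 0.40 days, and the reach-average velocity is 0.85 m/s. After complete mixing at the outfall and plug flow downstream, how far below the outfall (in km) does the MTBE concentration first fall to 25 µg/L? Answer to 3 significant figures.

74.6 km

After mixing, C = (6080·0.4600 + 1200·879.0) / 7280 = 1058000/7280 = 145.3 µg/L.
Half-life 0.40 d → k = ln 2 / 0.40 = 1.733 d⁻¹.
Set 145.3·exp(−k·t) = 25 → t = ln(145.3/25)/k = 87740 s = 24.37 h.
Distance = v·t = 0.85·87740 = 74580 m = 74.58 km.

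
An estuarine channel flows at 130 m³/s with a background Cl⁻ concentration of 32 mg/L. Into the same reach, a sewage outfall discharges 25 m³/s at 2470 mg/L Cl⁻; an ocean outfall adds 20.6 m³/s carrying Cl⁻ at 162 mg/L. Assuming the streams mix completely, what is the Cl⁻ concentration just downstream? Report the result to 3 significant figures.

Conservation of mass: C = (130.0·32.00 + 25.00·2470 + 20.60·162.0) / 175.6 = 69250/175.6 = 394.3 mg/L.

394 mg/L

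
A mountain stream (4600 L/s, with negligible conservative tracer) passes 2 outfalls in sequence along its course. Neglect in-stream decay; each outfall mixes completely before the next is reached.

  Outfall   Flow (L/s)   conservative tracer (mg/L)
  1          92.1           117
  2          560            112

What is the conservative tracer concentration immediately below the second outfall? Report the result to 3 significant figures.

14.0 mg/L

Below outfall 1: Q → 4692 L/s, C = (4600·0 + 92.10·117.0)/4692 = 2.297 mg/L.
Below outfall 2: Q → 5252 L/s, C = (4692·2.297 + 560.0·112.0)/5252 = 13.99 mg/L.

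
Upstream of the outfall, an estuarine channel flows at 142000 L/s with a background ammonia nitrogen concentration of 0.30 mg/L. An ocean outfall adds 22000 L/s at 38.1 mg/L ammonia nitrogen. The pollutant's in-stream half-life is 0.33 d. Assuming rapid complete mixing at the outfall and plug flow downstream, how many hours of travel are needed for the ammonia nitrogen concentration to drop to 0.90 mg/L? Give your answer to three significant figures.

20.4 h

Mass balance: C = (142000·0.3000 + 22000·38.10) / 164000 = 880800/164000 = 5.371 mg/L.
Half-life 0.33 d → k = ln 2 / 0.33 = 2.100 d⁻¹.
5.371·exp(−k·t) = 0.90 → t = ln(5.371/0.90)/k = 73480 s = 20.41 h.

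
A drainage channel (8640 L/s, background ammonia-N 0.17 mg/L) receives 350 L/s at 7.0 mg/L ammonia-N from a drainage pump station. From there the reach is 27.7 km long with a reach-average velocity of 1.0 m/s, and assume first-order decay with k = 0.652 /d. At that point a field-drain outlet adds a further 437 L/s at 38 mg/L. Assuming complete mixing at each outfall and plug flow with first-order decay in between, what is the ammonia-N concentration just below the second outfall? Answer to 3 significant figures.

Mass balance: C = (8640·0.1700 + 350.0·7.000) / 8990 = 3919/8990 = 0.4359 mg/L; combined flow 8990 L/s.
Travel time t = 27.7·1000 / 1.0 = 27700 s = 7.694 h.
Decay over the reach: 0.4359·exp(−kt) = 0.4359·0.8114 = 0.3537 mg/L.
Second outfall: C = (8990·0.3537 + 437.0·38.00)/9427 = 2.099 mg/L.

2.10 mg/L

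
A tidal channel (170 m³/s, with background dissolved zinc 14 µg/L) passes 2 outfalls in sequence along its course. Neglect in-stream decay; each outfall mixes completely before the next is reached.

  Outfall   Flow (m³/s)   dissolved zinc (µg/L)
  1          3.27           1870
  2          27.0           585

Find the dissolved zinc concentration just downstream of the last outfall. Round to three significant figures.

Below outfall 1: Q → 173.3 m³/s, C = (170.0·14.00 + 3.270·1870)/173.3 = 49.03 µg/L.
Below outfall 2: Q → 200.3 m³/s, C = (173.3·49.03 + 27.00·585.0)/200.3 = 121.3 µg/L.

121 µg/L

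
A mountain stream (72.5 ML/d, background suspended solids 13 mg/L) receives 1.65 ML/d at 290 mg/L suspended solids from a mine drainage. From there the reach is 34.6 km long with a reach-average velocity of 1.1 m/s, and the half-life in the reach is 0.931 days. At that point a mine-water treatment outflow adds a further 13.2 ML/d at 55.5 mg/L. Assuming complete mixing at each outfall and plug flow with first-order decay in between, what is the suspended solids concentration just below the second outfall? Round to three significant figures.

20.8 mg/L

Flow-weighted average: C = (72.50·13.00 + 1.650·290.0) / 74.15 = 1421/74.15 = 19.16 mg/L; combined flow 74.15 ML/d.
Travel time t = 34.6·1000 / 1.1 = 31450 s = 8.737 h.
Half-life 0.931 d → k = ln 2 / 0.931 = 0.7445 d⁻¹.
First-order decay: C = 19.16·exp(−k·t) = 19.16·0.7626 = 14.61 mg/L.
At the second outfall, C = (74.15·14.61 + 13.20·55.50) / (74.15 + 13.20) = 20.79 mg/L.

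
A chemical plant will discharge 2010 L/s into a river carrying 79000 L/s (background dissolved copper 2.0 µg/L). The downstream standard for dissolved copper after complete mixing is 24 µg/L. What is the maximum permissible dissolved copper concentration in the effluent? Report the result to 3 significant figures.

889 µg/L

At the limit, (Qr·Cr + Qe·Cₑ)/(Qr + Qe) = 24:
Cₑ = (81010·24 − 79000·2.000) / 2010 = 888.7 µg/L.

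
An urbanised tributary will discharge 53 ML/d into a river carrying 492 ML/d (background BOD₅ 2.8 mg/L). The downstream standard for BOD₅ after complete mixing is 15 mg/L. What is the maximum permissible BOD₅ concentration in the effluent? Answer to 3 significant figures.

At the limit, (Qr·Cr + Qe·Cₑ)/(Qr + Qe) = 15:
Cₑ = (545.0·15 − 492.0·2.800) / 53.00 = 128.3 mg/L.

128 mg/L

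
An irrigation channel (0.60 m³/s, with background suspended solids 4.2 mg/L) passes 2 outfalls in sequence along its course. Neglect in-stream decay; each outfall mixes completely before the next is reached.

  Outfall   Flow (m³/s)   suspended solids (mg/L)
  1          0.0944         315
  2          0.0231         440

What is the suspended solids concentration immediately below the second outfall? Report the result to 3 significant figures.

59.1 mg/L

Outfall 1: combined Q = 0.6944 m³/s; C = (0.6000·4.200 + 0.09440·315.0)/0.6944 = 46.45 mg/L.
Outfall 2: combined Q = 0.7175 m³/s; C = (0.6944·46.45 + 0.02310·440.0)/0.7175 = 59.12 mg/L.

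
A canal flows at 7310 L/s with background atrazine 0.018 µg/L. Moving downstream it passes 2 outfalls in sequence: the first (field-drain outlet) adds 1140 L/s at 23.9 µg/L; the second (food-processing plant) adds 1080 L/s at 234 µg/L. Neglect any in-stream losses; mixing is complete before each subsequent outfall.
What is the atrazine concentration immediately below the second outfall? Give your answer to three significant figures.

29.4 µg/L

Below outfall 1: Q → 8450 L/s, C = (7310·0.01800 + 1140·23.90)/8450 = 3.240 µg/L.
Below outfall 2: Q → 9530 L/s, C = (8450·3.240 + 1080·234.0)/9530 = 29.39 µg/L.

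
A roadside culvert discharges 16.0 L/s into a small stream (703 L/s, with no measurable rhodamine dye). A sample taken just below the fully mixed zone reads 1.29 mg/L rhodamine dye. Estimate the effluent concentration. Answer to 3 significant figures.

Mass balance: 703.0·0 + 16.00·Cₑ = 719.0·1.290
→ Cₑ = (719.0·1.290 − 703.0·0) / 16.00 = 57.97 mg/L.

58.0 mg/L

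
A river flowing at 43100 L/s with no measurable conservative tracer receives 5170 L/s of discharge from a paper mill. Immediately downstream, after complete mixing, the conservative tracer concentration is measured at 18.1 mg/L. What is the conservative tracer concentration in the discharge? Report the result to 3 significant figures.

169 mg/L

Mass balance: 43100·0 + 5170·Cₑ = 48270·18.10
→ Cₑ = (48270·18.10 − 43100·0) / 5170 = 169.0 mg/L.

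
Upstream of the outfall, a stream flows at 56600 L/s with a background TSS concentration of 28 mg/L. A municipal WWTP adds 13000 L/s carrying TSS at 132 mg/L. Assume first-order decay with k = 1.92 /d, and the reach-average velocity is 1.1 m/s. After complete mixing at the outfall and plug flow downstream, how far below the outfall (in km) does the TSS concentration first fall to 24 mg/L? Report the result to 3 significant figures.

Conservation of mass: C = (56600·28.00 + 13000·132.0) / 69600 = 3301000/69600 = 47.43 mg/L.
Set 47.43·exp(−k·t) = 24 → t = ln(47.43/24)/k = 30650 s = 8.514 h.
Distance = v·t = 1.1·30650 = 33710 m = 33.71 km.

33.7 km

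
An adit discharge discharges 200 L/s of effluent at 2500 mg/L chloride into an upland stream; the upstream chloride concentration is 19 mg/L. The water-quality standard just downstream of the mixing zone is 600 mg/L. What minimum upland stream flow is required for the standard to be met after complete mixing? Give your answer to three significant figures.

654 L/s

Set C_mix = 600: (Q·19.00 + 200.0·2500) / (Q + 200.0) = 600
→ Q = 200.0·(2500 − 600)/(600 − 19.00) = 654.0 L/s.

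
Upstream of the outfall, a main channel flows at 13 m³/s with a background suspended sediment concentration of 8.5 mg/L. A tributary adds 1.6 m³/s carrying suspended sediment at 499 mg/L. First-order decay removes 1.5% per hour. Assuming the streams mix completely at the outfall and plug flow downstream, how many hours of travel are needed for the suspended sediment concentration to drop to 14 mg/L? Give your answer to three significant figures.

Mixed concentration C = ΣQC/ΣQ = (13.00·8.500 + 1.600·499.0) / 14.60 = 908.9/14.60 = 62.25 mg/L.
1.5%/h lost → k = −ln(1 − 0.015) = 0.01511 h⁻¹.
62.25·exp(−k·t) = 14 → t = ln(62.25/14)/k = 355400 s = 98.73 h.

98.7 h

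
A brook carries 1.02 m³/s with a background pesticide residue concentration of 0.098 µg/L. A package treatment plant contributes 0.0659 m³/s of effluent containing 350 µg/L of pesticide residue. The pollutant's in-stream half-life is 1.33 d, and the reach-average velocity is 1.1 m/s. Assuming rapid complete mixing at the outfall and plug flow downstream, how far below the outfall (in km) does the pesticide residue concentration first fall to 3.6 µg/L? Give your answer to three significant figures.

324 km

After mixing, C = (1.020·0.09800 + 0.06590·350.0) / 1.086 = 23.16/1.086 = 21.33 µg/L.
Half-life 1.33 d → k = ln 2 / 1.33 = 0.5212 d⁻¹.
Set 21.33·exp(−k·t) = 3.6 → t = ln(21.33/3.6)/k = 295000 s = 81.94 h.
Distance = v·t = 1.1·295000 = 324500 m = 324.5 km.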